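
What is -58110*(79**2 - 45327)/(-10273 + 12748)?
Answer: 151419164/165 ≈ 9.1769e+5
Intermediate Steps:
-58110*(79**2 - 45327)/(-10273 + 12748) = -58110/(2475/(6241 - 45327)) = -58110/(2475/(-39086)) = -58110/(2475*(-1/39086)) = -58110/(-2475/39086) = -58110*(-39086/2475) = 151419164/165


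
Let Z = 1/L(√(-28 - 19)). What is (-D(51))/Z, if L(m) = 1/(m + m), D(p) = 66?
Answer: 33*I*√47/47 ≈ 4.8135*I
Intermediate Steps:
L(m) = 1/(2*m)
Z = 2*I*√47 (Z = 1/(1/(2*(√(-28 - 19)))) = 1/(1/(2*(√(-47)))) = 1/(1/(2*((I*√47)))) = 1/((-I*√47/47)/2) = 1/(-I*√47/94) = 2*I*√47 ≈ 13.711*I)
(-D(51))/Z = (-1*66)/((2*I*√47)) = -(-33)*I*√47/47 = 33*I*√47/47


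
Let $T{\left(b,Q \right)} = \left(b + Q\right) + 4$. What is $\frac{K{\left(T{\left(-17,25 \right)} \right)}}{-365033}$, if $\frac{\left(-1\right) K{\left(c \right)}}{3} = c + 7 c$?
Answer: $\frac{288}{365033} \approx 0.00078897$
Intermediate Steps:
$T{\left(b,Q \right)} = 4 + Q + b$ ($T{\left(b,Q \right)} = \left(Q + b\right) + 4 = 4 + Q + b$)
$K{\left(c \right)} = - 24 c$ ($K{\left(c \right)} = - 3 \left(c + 7 c\right) = - 3 \cdot 8 c = - 24 c$)
$\frac{K{\left(T{\left(-17,25 \right)} \right)}}{-365033} = \frac{\left(-24\right) \left(4 + 25 - 17\right)}{-365033} = \left(-24\right) 12 \left(- \frac{1}{365033}\right) = \left(-288\right) \left(- \frac{1}{365033}\right) = \frac{288}{365033}$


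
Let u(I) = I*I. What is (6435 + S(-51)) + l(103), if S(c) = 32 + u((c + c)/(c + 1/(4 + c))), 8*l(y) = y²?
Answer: 89673199217/11500808 ≈ 7797.1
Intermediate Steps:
u(I) = I²
l(y) = y²/8
S(c) = 32 + 4*c²/(c + 1/(4 + c))² (S(c) = 32 + ((c + c)/(c + 1/(4 + c)))² = 32 + ((2*c)/(c + 1/(4 + c)))² = 32 + (2*c/(c + 1/(4 + c)))² = 32 + 4*c²/(c + 1/(4 + c))²)
(6435 + S(-51)) + l(103) = (6435 + (32 + 4*(-51)²*(4 - 51)²/(1 + (-51)² + 4*(-51))²)) + (⅛)*103² = (6435 + (32 + 4*2601*(-47)²/(1 + 2601 - 204)²)) + (⅛)*10609 = (6435 + (32 + 4*2601*2209/2398²)) + 10609/8 = (6435 + (32 + 4*2601*2209*(1/5750404))) + 10609/8 = (6435 + (32 + 5745609/1437601)) + 10609/8 = (6435 + 51748841/1437601) + 10609/8 = 9302711276/1437601 + 10609/8 = 89673199217/11500808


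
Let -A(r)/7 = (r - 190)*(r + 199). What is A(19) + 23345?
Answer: 284291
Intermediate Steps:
A(r) = -7*(-190 + r)*(199 + r) (A(r) = -7*(r - 190)*(r + 199) = -7*(-190 + r)*(199 + r))
A(19) + 23345 = (264670 - 63*19 - 7*19²) + 23345 = (264670 - 1197 - 7*361) + 23345 = (264670 - 1197 - 2527) + 23345 = 260946 + 23345 = 284291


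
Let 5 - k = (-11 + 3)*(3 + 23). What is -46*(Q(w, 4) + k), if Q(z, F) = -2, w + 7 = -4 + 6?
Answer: -9706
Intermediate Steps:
w = -5 (w = -7 + (-4 + 6) = -7 + 2 = -5)
k = 213 (k = 5 - (-11 + 3)*(3 + 23) = 5 - (-8)*26 = 5 - 1*(-208) = 5 + 208 = 213)
-46*(Q(w, 4) + k) = -46*(-2 + 213) = -46*211 = -9706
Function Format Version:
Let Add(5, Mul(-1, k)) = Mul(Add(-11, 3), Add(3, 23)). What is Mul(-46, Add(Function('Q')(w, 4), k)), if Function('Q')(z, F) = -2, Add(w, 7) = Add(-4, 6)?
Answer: -9706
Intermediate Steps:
w = -5 (w = Add(-7, Add(-4, 6)) = Add(-7, 2) = -5)
k = 213 (k = Add(5, Mul(-1, Mul(Add(-11, 3), Add(3, 23)))) = Add(5, Mul(-1, Mul(-8, 26))) = Add(5, Mul(-1, -208)) = Add(5, 208) = 213)
Mul(-46, Add(Function('Q')(w, 4), k)) = Mul(-46, Add(-2, 213)) = Mul(-46, 211) = -9706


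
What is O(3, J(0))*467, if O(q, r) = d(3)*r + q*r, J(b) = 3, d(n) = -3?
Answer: 0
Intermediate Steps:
O(q, r) = -3*r + q*r
O(3, J(0))*467 = (3*(-3 + 3))*467 = (3*0)*467 = 0*467 = 0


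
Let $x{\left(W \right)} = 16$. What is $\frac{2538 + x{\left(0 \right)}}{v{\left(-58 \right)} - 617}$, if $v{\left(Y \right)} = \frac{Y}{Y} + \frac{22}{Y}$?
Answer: $- \frac{74066}{17875} \approx -4.1436$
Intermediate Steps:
$v{\left(Y \right)} = 1 + \frac{22}{Y}$
$\frac{2538 + x{\left(0 \right)}}{v{\left(-58 \right)} - 617} = \frac{2538 + 16}{\frac{22 - 58}{-58} - 617} = \frac{2554}{\left(- \frac{1}{58}\right) \left(-36\right) - 617} = \frac{2554}{\frac{18}{29} - 617} = \frac{2554}{- \frac{17875}{29}} = 2554 \left(- \frac{29}{17875}\right) = - \frac{74066}{17875}$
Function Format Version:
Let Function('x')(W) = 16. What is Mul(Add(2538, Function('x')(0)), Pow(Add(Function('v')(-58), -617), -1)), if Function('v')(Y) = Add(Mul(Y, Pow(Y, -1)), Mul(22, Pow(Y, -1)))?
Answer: Rational(-74066, 17875) ≈ -4.1436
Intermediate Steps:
Function('v')(Y) = Add(1, Mul(22, Pow(Y, -1)))
Mul(Add(2538, Function('x')(0)), Pow(Add(Function('v')(-58), -617), -1)) = Mul(Add(2538, 16), Pow(Add(Mul(Pow(-58, -1), Add(22, -58)), -617), -1)) = Mul(2554, Pow(Add(Mul(Rational(-1, 58), -36), -617), -1)) = Mul(2554, Pow(Add(Rational(18, 29), -617), -1)) = Mul(2554, Pow(Rational(-17875, 29), -1)) = Mul(2554, Rational(-29, 17875)) = Rational(-74066, 17875)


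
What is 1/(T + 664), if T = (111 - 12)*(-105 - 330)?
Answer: -1/42401 ≈ -2.3584e-5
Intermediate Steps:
T = -43065 (T = 99*(-435) = -43065)
1/(T + 664) = 1/(-43065 + 664) = 1/(-42401) = -1/42401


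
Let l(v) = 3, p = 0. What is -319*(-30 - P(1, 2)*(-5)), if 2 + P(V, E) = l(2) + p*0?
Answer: 7975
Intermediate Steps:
P(V, E) = 1 (P(V, E) = -2 + (3 + 0*0) = -2 + (3 + 0) = -2 + 3 = 1)
-319*(-30 - P(1, 2)*(-5)) = -319*(-30 - (-5)) = -319*(-30 - 1*(-5)) = -319*(-30 + 5) = -319*(-25) = 7975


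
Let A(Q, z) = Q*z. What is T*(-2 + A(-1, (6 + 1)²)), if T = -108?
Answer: 5508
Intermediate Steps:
T*(-2 + A(-1, (6 + 1)²)) = -108*(-2 - (6 + 1)²) = -108*(-2 - 1*7²) = -108*(-2 - 1*49) = -108*(-2 - 49) = -108*(-51) = 5508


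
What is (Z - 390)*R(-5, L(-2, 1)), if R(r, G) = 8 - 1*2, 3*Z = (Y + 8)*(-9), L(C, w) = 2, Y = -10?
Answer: -2304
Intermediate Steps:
Z = 6 (Z = ((-10 + 8)*(-9))/3 = (-2*(-9))/3 = (1/3)*18 = 6)
R(r, G) = 6 (R(r, G) = 8 - 2 = 6)
(Z - 390)*R(-5, L(-2, 1)) = (6 - 390)*6 = -384*6 = -2304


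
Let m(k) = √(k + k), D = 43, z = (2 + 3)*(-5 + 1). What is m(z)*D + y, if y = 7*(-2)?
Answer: -14 + 86*I*√10 ≈ -14.0 + 271.96*I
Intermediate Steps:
y = -14
z = -20 (z = 5*(-4) = -20)
m(k) = √2*√k (m(k) = √(2*k) = √2*√k)
m(z)*D + y = (√2*√(-20))*43 - 14 = (√2*(2*I*√5))*43 - 14 = (2*I*√10)*43 - 14 = 86*I*√10 - 14 = -14 + 86*I*√10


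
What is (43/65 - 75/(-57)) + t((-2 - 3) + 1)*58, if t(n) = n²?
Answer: 1148522/1235 ≈ 929.98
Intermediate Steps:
(43/65 - 75/(-57)) + t((-2 - 3) + 1)*58 = (43/65 - 75/(-57)) + ((-2 - 3) + 1)²*58 = (43*(1/65) - 75*(-1/57)) + (-5 + 1)²*58 = (43/65 + 25/19) + (-4)²*58 = 2442/1235 + 16*58 = 2442/1235 + 928 = 1148522/1235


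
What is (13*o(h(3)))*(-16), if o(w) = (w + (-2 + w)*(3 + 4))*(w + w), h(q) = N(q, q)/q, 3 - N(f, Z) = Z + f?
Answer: -9152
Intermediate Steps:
N(f, Z) = 3 - Z - f (N(f, Z) = 3 - (Z + f) = 3 + (-Z - f) = 3 - Z - f)
h(q) = (3 - 2*q)/q (h(q) = (3 - q - q)/q = (3 - 2*q)/q)
o(w) = 2*w*(-14 + 8*w) (o(w) = (w + (-2 + w)*7)*(2*w) = (w + (-14 + 7*w))*(2*w) = (-14 + 8*w)*(2*w) = 2*w*(-14 + 8*w))
(13*o(h(3)))*(-16) = (13*(4*(-2 + 3/3)*(-7 + 4*(-2 + 3/3))))*(-16) = (13*(4*(-2 + 3*(⅓))*(-7 + 4*(-2 + 3*(⅓)))))*(-16) = (13*(4*(-2 + 1)*(-7 + 4*(-2 + 1))))*(-16) = (13*(4*(-1)*(-7 + 4*(-1))))*(-16) = (13*(4*(-1)*(-7 - 4)))*(-16) = (13*(4*(-1)*(-11)))*(-16) = (13*44)*(-16) = 572*(-16) = -9152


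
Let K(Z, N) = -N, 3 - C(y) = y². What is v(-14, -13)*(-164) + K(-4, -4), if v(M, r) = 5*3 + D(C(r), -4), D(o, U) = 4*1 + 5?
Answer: -3932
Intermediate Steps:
C(y) = 3 - y²
D(o, U) = 9 (D(o, U) = 4 + 5 = 9)
v(M, r) = 24 (v(M, r) = 5*3 + 9 = 15 + 9 = 24)
v(-14, -13)*(-164) + K(-4, -4) = 24*(-164) - 1*(-4) = -3936 + 4 = -3932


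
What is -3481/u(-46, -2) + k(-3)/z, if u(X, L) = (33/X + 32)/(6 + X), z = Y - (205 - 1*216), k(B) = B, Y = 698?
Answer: 4541169043/1020251 ≈ 4451.0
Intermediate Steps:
z = 709 (z = 698 - (205 - 1*216) = 698 - (205 - 216) = 698 - 1*(-11) = 698 + 11 = 709)
u(X, L) = (32 + 33/X)/(6 + X)
-3481/u(-46, -2) + k(-3)/z = -3481*(-46*(6 - 46)/(33 + 32*(-46))) - 3/709 = -3481*1840/(33 - 1472) - 3*1/709 = -3481/((-1/46*(-1/40)*(-1439))) - 3/709 = -3481/(-1439/1840) - 3/709 = -3481*(-1840/1439) - 3/709 = 6405040/1439 - 3/709 = 4541169043/1020251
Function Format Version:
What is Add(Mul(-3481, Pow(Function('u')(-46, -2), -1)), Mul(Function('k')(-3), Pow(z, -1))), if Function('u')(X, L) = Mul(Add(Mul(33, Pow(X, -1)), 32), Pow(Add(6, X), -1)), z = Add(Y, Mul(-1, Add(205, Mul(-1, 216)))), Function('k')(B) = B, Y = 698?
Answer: Rational(4541169043, 1020251) ≈ 4451.0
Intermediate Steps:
z = 709 (z = Add(698, Mul(-1, Add(205, Mul(-1, 216)))) = Add(698, Mul(-1, Add(205, -216))) = Add(698, Mul(-1, -11)) = Add(698, 11) = 709)
Function('u')(X, L) = Mul(Pow(Add(6, X), -1), Add(32, Mul(33, Pow(X, -1)))) (Function('u')(X, L) = Mul(Add(32, Mul(33, Pow(X, -1))), Pow(Add(6, X), -1)) = Mul(Pow(Add(6, X), -1), Add(32, Mul(33, Pow(X, -1)))))
Add(Mul(-3481, Pow(Function('u')(-46, -2), -1)), Mul(Function('k')(-3), Pow(z, -1))) = Add(Mul(-3481, Pow(Mul(Pow(-46, -1), Pow(Add(6, -46), -1), Add(33, Mul(32, -46))), -1)), Mul(-3, Pow(709, -1))) = Add(Mul(-3481, Pow(Mul(Rational(-1, 46), Pow(-40, -1), Add(33, -1472)), -1)), Mul(-3, Rational(1, 709))) = Add(Mul(-3481, Pow(Mul(Rational(-1, 46), Rational(-1, 40), -1439), -1)), Rational(-3, 709)) = Add(Mul(-3481, Pow(Rational(-1439, 1840), -1)), Rational(-3, 709)) = Add(Mul(-3481, Rational(-1840, 1439)), Rational(-3, 709)) = Add(Rational(6405040, 1439), Rational(-3, 709)) = Rational(4541169043, 1020251)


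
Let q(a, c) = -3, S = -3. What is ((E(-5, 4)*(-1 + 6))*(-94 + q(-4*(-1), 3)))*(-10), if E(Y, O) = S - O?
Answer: -33950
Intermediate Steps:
E(Y, O) = -3 - O
((E(-5, 4)*(-1 + 6))*(-94 + q(-4*(-1), 3)))*(-10) = (((-3 - 1*4)*(-1 + 6))*(-94 - 3))*(-10) = (((-3 - 4)*5)*(-97))*(-10) = (-7*5*(-97))*(-10) = -35*(-97)*(-10) = 3395*(-10) = -33950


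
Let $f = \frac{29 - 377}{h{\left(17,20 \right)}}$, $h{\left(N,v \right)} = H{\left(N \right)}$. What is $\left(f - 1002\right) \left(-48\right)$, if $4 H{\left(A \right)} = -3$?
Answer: $25824$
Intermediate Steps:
$H{\left(A \right)} = - \frac{3}{4}$ ($H{\left(A \right)} = \frac{1}{4} \left(-3\right) = - \frac{3}{4}$)
$h{\left(N,v \right)} = - \frac{3}{4}$
$f = 464$ ($f = \frac{29 - 377}{- \frac{3}{4}} = \left(29 - 377\right) \left(- \frac{4}{3}\right) = \left(-348\right) \left(- \frac{4}{3}\right) = 464$)
$\left(f - 1002\right) \left(-48\right) = \left(464 - 1002\right) \left(-48\right) = \left(-538\right) \left(-48\right) = 25824$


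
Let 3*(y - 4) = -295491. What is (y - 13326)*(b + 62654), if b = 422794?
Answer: -54282309912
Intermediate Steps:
y = -98493 (y = 4 + (⅓)*(-295491) = 4 - 98497 = -98493)
(y - 13326)*(b + 62654) = (-98493 - 13326)*(422794 + 62654) = -111819*485448 = -54282309912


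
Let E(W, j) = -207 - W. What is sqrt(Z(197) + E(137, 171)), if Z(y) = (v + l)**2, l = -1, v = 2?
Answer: 7*I*sqrt(7) ≈ 18.52*I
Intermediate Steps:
Z(y) = 1 (Z(y) = (2 - 1)**2 = 1**2 = 1)
sqrt(Z(197) + E(137, 171)) = sqrt(1 + (-207 - 1*137)) = sqrt(1 + (-207 - 137)) = sqrt(1 - 344) = sqrt(-343) = 7*I*sqrt(7)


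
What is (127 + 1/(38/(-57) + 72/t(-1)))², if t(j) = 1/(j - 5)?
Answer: 27173214649/1684804 ≈ 16128.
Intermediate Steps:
t(j) = 1/(-5 + j)
(127 + 1/(38/(-57) + 72/t(-1)))² = (127 + 1/(38/(-57) + 72/(1/(-5 - 1))))² = (127 + 1/(38*(-1/57) + 72/(1/(-6))))² = (127 + 1/(-⅔ + 72/(-⅙)))² = (127 + 1/(-⅔ + 72*(-6)))² = (127 + 1/(-⅔ - 432))² = (127 + 1/(-1298/3))² = (127 - 3/1298)² = (164843/1298)² = 27173214649/1684804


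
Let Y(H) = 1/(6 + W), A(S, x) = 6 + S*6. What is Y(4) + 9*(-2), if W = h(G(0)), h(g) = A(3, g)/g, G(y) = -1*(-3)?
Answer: -251/14 ≈ -17.929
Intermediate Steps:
G(y) = 3
A(S, x) = 6 + 6*S
h(g) = 24/g (h(g) = (6 + 6*3)/g = (6 + 18)/g = 24/g)
W = 8 (W = 24/3 = 24*(⅓) = 8)
Y(H) = 1/14 (Y(H) = 1/(6 + 8) = 1/14)
Y(4) + 9*(-2) = 1/14 + 9*(-2) = 1/14 - 18 = -251/14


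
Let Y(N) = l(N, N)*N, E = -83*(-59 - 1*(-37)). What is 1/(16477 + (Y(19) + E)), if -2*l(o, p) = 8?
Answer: 1/18227 ≈ 5.4864e-5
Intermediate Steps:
l(o, p) = -4 (l(o, p) = -½*8 = -4)
E = 1826 (E = -83*(-59 + 37) = -83*(-22) = 1826)
Y(N) = -4*N
1/(16477 + (Y(19) + E)) = 1/(16477 + (-4*19 + 1826)) = 1/(16477 + (-76 + 1826)) = 1/(16477 + 1750) = 1/18227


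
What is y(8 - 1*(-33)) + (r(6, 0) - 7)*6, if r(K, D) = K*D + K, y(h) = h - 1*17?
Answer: 18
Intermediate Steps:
y(h) = -17 + h (y(h) = h - 17 = -17 + h)
r(K, D) = K + D*K (r(K, D) = D*K + K = K + D*K)
y(8 - 1*(-33)) + (r(6, 0) - 7)*6 = (-17 + (8 - 1*(-33))) + (6*(1 + 0) - 7)*6 = (-17 + (8 + 33)) + (6*1 - 7)*6 = (-17 + 41) + (6 - 7)*6 = 24 - 1*6 = 24 - 6 = 18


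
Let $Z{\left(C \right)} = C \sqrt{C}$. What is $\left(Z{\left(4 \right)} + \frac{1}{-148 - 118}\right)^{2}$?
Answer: $\frac{4524129}{70756} \approx 63.94$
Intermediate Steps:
$Z{\left(C \right)} = C^{\frac{3}{2}}$
$\left(Z{\left(4 \right)} + \frac{1}{-148 - 118}\right)^{2} = \left(4^{\frac{3}{2}} + \frac{1}{-148 - 118}\right)^{2} = \left(8 + \frac{1}{-266}\right)^{2} = \left(8 - \frac{1}{266}\right)^{2} = \left(\frac{2127}{266}\right)^{2} = \frac{4524129}{70756}$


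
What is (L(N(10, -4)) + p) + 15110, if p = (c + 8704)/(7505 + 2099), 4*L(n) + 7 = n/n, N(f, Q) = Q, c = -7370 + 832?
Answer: 36276050/2401 ≈ 15109.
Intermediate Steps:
c = -6538
L(n) = -3/2 (L(n) = -7/4 + (n/n)/4 = -7/4 + (¼)*1 = -7/4 + ¼ = -3/2)
p = 1083/4802 (p = (-6538 + 8704)/(7505 + 2099) = 2166/9604 = 2166*(1/9604) = 1083/4802 ≈ 0.22553)
(L(N(10, -4)) + p) + 15110 = (-3/2 + 1083/4802) + 15110 = -3060/2401 + 15110 = 36276050/2401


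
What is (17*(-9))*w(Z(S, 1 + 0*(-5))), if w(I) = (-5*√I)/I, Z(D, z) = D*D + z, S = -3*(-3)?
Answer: 765*√82/82 ≈ 84.480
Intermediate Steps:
S = 9
Z(D, z) = z + D² (Z(D, z) = D² + z = z + D²)
w(I) = -5/√I
(17*(-9))*w(Z(S, 1 + 0*(-5))) = (17*(-9))*(-5/√((1 + 0*(-5)) + 9²)) = -(-765)/√((1 + 0) + 81) = -(-765)/√(1 + 81) = -(-765)/√82 = -(-765)*√82/82 = 765*√82/82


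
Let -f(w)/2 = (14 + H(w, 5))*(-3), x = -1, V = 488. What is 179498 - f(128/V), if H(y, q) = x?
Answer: 179420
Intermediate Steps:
H(y, q) = -1
f(w) = 78 (f(w) = -2*(14 - 1)*(-3) = -26*(-3) = -2*(-39) = 78)
179498 - f(128/V) = 179498 - 1*78 = 179498 - 78 = 179420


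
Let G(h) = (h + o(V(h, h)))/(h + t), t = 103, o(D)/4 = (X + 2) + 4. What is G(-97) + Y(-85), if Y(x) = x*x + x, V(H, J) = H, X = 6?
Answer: 42791/6 ≈ 7131.8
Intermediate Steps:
o(D) = 48 (o(D) = 4*((6 + 2) + 4) = 4*(8 + 4) = 4*12 = 48)
Y(x) = x + x² (Y(x) = x² + x = x + x²)
G(h) = (48 + h)/(103 + h) (G(h) = (h + 48)/(h + 103) = (48 + h)/(103 + h))
G(-97) + Y(-85) = (48 - 97)/(103 - 97) - 85*(1 - 85) = -49/6 - 85*(-84) = (⅙)*(-49) + 7140 = -49/6 + 7140 = 42791/6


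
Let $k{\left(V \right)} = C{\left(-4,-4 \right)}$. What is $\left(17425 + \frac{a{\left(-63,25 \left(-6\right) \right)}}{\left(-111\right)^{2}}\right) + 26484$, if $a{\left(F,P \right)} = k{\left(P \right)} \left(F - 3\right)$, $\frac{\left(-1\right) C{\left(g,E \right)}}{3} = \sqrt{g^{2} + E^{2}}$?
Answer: $43909 + \frac{88 \sqrt{2}}{1369} \approx 43909.0$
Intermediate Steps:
$C{\left(g,E \right)} = - 3 \sqrt{E^{2} + g^{2}}$ ($C{\left(g,E \right)} = - 3 \sqrt{g^{2} + E^{2}} = - 3 \sqrt{E^{2} + g^{2}}$)
$k{\left(V \right)} = - 12 \sqrt{2}$ ($k{\left(V \right)} = - 3 \sqrt{\left(-4\right)^{2} + \left(-4\right)^{2}} = - 3 \sqrt{16 + 16} = - 3 \sqrt{32} = - 3 \cdot 4 \sqrt{2} = - 12 \sqrt{2}$)
$a{\left(F,P \right)} = - 12 \sqrt{2} \left(-3 + F\right)$ ($a{\left(F,P \right)} = - 12 \sqrt{2} \left(F - 3\right) = - 12 \sqrt{2} \left(-3 + F\right)$)
$\left(17425 + \frac{a{\left(-63,25 \left(-6\right) \right)}}{\left(-111\right)^{2}}\right) + 26484 = \left(17425 + \frac{12 \sqrt{2} \left(3 - -63\right)}{\left(-111\right)^{2}}\right) + 26484 = \left(17425 + \frac{12 \sqrt{2} \left(3 + 63\right)}{12321}\right) + 26484 = \left(17425 + 12 \sqrt{2} \cdot 66 \cdot \frac{1}{12321}\right) + 26484 = \left(17425 + 792 \sqrt{2} \cdot \frac{1}{12321}\right) + 26484 = \left(17425 + \frac{88 \sqrt{2}}{1369}\right) + 26484 = 43909 + \frac{88 \sqrt{2}}{1369}$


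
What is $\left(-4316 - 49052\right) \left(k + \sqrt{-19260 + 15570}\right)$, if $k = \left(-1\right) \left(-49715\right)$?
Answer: $-2653190120 - 160104 i \sqrt{410} \approx -2.6532 \cdot 10^{9} - 3.2419 \cdot 10^{6} i$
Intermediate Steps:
$k = 49715$
$\left(-4316 - 49052\right) \left(k + \sqrt{-19260 + 15570}\right) = \left(-4316 - 49052\right) \left(49715 + \sqrt{-19260 + 15570}\right) = - 53368 \left(49715 + \sqrt{-3690}\right) = - 53368 \left(49715 + 3 i \sqrt{410}\right) = -2653190120 - 160104 i \sqrt{410}$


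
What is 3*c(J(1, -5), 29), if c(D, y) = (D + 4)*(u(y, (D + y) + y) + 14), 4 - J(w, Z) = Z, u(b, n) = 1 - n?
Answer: -2028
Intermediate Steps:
J(w, Z) = 4 - Z
c(D, y) = (4 + D)*(15 - D - 2*y) (c(D, y) = (D + 4)*((1 - ((D + y) + y)) + 14) = (4 + D)*((1 - (D + 2*y)) + 14) = (4 + D)*((1 + (-D - 2*y)) + 14) = (4 + D)*((1 - D - 2*y) + 14) = (4 + D)*(15 - D - 2*y))
3*c(J(1, -5), 29) = 3*(60 - 8*29 + 10*(4 - 1*(-5)) - (4 - 1*(-5))*(-1 + (4 - 1*(-5)) + 2*29)) = 3*(60 - 232 + 10*(4 + 5) - (4 + 5)*(-1 + (4 + 5) + 58)) = 3*(60 - 232 + 10*9 - 1*9*(-1 + 9 + 58)) = 3*(60 - 232 + 90 - 1*9*66) = 3*(60 - 232 + 90 - 594) = 3*(-676) = -2028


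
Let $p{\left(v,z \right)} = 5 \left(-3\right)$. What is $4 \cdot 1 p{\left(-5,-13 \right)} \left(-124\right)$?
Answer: $7440$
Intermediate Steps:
$p{\left(v,z \right)} = -15$
$4 \cdot 1 p{\left(-5,-13 \right)} \left(-124\right) = 4 \cdot 1 \left(-15\right) \left(-124\right) = 4 \left(-15\right) \left(-124\right) = \left(-60\right) \left(-124\right) = 7440$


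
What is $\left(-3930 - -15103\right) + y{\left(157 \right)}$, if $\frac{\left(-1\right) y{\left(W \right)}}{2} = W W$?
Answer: $-38125$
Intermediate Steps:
$y{\left(W \right)} = - 2 W^{2}$ ($y{\left(W \right)} = - 2 W W = - 2 W^{2}$)
$\left(-3930 - -15103\right) + y{\left(157 \right)} = \left(-3930 - -15103\right) - 2 \cdot 157^{2} = \left(-3930 + 15103\right) - 49298 = 11173 - 49298 = -38125$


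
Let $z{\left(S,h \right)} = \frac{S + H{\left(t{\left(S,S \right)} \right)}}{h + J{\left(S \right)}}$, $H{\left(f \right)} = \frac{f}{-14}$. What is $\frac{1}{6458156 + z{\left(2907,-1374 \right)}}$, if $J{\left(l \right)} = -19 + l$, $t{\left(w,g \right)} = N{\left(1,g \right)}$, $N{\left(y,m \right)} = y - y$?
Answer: $\frac{1514}{9777651091} \approx 1.5484 \cdot 10^{-7}$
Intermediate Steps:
$N{\left(y,m \right)} = 0$
$t{\left(w,g \right)} = 0$
$H{\left(f \right)} = - \frac{f}{14}$ ($H{\left(f \right)} = f \left(- \frac{1}{14}\right) = - \frac{f}{14}$)
$z{\left(S,h \right)} = \frac{S}{-19 + S + h}$ ($z{\left(S,h \right)} = \frac{S - 0}{h + \left(-19 + S\right)} = \frac{S + 0}{-19 + S + h} = \frac{S}{-19 + S + h}$)
$\frac{1}{6458156 + z{\left(2907,-1374 \right)}} = \frac{1}{6458156 + \frac{2907}{-19 + 2907 - 1374}} = \frac{1}{6458156 + \frac{2907}{1514}} = \frac{1}{\frac{9777651091}{1514}} = \frac{1514}{9777651091}$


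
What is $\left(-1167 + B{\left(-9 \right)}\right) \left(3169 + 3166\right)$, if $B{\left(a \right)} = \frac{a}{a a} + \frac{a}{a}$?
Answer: $- \frac{66485825}{9} \approx -7.3873 \cdot 10^{6}$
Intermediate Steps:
$B{\left(a \right)} = 1 + \frac{1}{a}$ ($B{\left(a \right)} = \frac{a}{a^{2}} + 1 = \frac{1}{a} + 1 = 1 + \frac{1}{a}$)
$\left(-1167 + B{\left(-9 \right)}\right) \left(3169 + 3166\right) = \left(-1167 + \frac{1 - 9}{-9}\right) \left(3169 + 3166\right) = \left(-1167 - - \frac{8}{9}\right) 6335 = \left(-1167 + \frac{8}{9}\right) 6335 = \left(- \frac{10495}{9}\right) 6335 = - \frac{66485825}{9}$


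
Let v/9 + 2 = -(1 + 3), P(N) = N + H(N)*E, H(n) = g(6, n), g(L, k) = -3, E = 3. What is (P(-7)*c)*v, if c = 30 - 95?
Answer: -56160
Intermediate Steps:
H(n) = -3
P(N) = -9 + N (P(N) = N - 3*3 = N - 9 = -9 + N)
v = -54 (v = -18 + 9*(-(1 + 3)) = -18 + 9*(-1*4) = -18 + 9*(-4) = -18 - 36 = -54)
c = -65
(P(-7)*c)*v = ((-9 - 7)*(-65))*(-54) = -16*(-65)*(-54) = 1040*(-54) = -56160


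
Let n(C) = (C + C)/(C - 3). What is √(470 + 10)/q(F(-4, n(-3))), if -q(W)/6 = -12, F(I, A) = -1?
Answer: √30/18 ≈ 0.30429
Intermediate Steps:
n(C) = 2*C/(-3 + C) (n(C) = (2*C)/(-3 + C) = 2*C/(-3 + C))
q(W) = 72 (q(W) = -6*(-12) = 72)
√(470 + 10)/q(F(-4, n(-3))) = √(470 + 10)/72 = √480*(1/72) = (4*√30)*(1/72) = √30/18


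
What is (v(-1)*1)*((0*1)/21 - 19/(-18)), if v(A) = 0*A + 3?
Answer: 19/6 ≈ 3.1667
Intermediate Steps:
v(A) = 3 (v(A) = 0 + 3 = 3)
(v(-1)*1)*((0*1)/21 - 19/(-18)) = (3*1)*((0*1)/21 - 19/(-18)) = 3*(0*(1/21) - 19*(-1/18)) = 3*(0 + 19/18) = 3*(19/18) = 19/6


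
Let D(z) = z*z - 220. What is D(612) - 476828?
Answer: -102504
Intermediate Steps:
D(z) = -220 + z² (D(z) = z² - 220 = -220 + z²)
D(612) - 476828 = (-220 + 612²) - 476828 = (-220 + 374544) - 476828 = 374324 - 476828 = -102504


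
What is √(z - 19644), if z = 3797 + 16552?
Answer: √705 ≈ 26.552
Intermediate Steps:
z = 20349
√(z - 19644) = √(20349 - 19644) = √705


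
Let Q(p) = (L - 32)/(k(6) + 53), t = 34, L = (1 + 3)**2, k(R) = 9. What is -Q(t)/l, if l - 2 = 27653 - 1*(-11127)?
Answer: 4/601121 ≈ 6.6542e-6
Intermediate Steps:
L = 16 (L = 4**2 = 16)
l = 38782 (l = 2 + (27653 - 1*(-11127)) = 2 + (27653 + 11127) = 2 + 38780 = 38782)
Q(p) = -8/31 (Q(p) = (16 - 32)/(9 + 53) = -16/62 = -16*1/62 = -8/31)
-Q(t)/l = -(-8)/(31*38782) = -1*(-4/601121) = 4/601121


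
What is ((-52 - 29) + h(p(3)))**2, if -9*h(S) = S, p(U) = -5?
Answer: 524176/81 ≈ 6471.3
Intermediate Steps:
h(S) = -S/9
((-52 - 29) + h(p(3)))**2 = ((-52 - 29) - 1/9*(-5))**2 = (-81 + 5/9)**2 = (-724/9)**2 = 524176/81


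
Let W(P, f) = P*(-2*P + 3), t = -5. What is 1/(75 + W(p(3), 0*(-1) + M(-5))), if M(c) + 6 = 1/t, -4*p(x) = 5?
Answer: 8/545 ≈ 0.014679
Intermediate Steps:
p(x) = -5/4 (p(x) = -¼*5 = -5/4)
M(c) = -31/5 (M(c) = -6 + 1/(-5) = -6 - ⅕ = -31/5)
W(P, f) = P*(3 - 2*P)
1/(75 + W(p(3), 0*(-1) + M(-5))) = 1/(75 - 5*(3 - 2*(-5/4))/4) = 1/(75 - 5*(3 + 5/2)/4) = 1/(75 - 5/4*11/2) = 1/(75 - 55/8) = 1/(545/8) = 8/545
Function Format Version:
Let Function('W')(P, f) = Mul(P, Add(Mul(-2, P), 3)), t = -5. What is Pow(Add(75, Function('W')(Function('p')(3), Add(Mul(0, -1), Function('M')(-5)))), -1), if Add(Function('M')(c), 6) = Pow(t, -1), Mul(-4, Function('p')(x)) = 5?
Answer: Rational(8, 545) ≈ 0.014679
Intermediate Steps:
Function('p')(x) = Rational(-5, 4) (Function('p')(x) = Mul(Rational(-1, 4), 5) = Rational(-5, 4))
Function('M')(c) = Rational(-31, 5) (Function('M')(c) = Add(-6, Pow(-5, -1)) = Add(-6, Rational(-1, 5)) = Rational(-31, 5))
Function('W')(P, f) = Mul(P, Add(3, Mul(-2, P)))
Pow(Add(75, Function('W')(Function('p')(3), Add(Mul(0, -1), Function('M')(-5)))), -1) = Pow(Add(75, Mul(Rational(-5, 4), Add(3, Mul(-2, Rational(-5, 4))))), -1) = Pow(Add(75, Mul(Rational(-5, 4), Add(3, Rational(5, 2)))), -1) = Pow(Add(75, Mul(Rational(-5, 4), Rational(11, 2))), -1) = Pow(Add(75, Rational(-55, 8)), -1) = Pow(Rational(545, 8), -1) = Rational(8, 545)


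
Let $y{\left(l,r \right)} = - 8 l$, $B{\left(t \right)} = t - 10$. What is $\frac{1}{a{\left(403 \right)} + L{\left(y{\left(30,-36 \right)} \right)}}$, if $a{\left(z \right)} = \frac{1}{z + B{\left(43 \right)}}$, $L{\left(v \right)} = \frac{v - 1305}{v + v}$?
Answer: $\frac{3488}{11235} \approx 0.31046$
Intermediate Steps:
$B{\left(t \right)} = -10 + t$
$L{\left(v \right)} = \frac{-1305 + v}{2 v}$
$a{\left(z \right)} = \frac{1}{33 + z}$ ($a{\left(z \right)} = \frac{1}{z + \left(-10 + 43\right)} = \frac{1}{z + 33} = \frac{1}{33 + z}$)
$\frac{1}{a{\left(403 \right)} + L{\left(y{\left(30,-36 \right)} \right)}} = \frac{1}{\frac{1}{33 + 403} + \frac{-1305 - 240}{2 \left(\left(-8\right) 30\right)}} = \frac{1}{\frac{1}{436} + \frac{-1305 - 240}{2 \left(-240\right)}} = \frac{1}{\frac{1}{436} + \frac{1}{2} \left(- \frac{1}{240}\right) \left(-1545\right)} = \frac{1}{\frac{1}{436} + \frac{103}{32}} = \frac{1}{\frac{11235}{3488}} = \frac{3488}{11235}$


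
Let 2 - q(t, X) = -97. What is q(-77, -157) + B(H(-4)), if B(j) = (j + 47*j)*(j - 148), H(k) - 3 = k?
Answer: 7251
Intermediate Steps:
H(k) = 3 + k
q(t, X) = 99 (q(t, X) = 2 - 1*(-97) = 2 + 97 = 99)
B(j) = 48*j*(-148 + j) (B(j) = (48*j)*(-148 + j) = 48*j*(-148 + j))
q(-77, -157) + B(H(-4)) = 99 + 48*(3 - 4)*(-148 + (3 - 4)) = 99 + 48*(-1)*(-148 - 1) = 99 + 48*(-1)*(-149) = 99 + 7152 = 7251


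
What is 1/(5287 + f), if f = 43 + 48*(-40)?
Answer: 1/3410 ≈ 0.00029326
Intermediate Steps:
f = -1877 (f = 43 - 1920 = -1877)
1/(5287 + f) = 1/(5287 - 1877) = 1/3410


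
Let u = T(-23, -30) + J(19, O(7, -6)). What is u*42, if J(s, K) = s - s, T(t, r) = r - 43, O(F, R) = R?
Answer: -3066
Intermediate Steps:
T(t, r) = -43 + r
J(s, K) = 0
u = -73 (u = (-43 - 30) + 0 = -73 + 0 = -73)
u*42 = -73*42 = -3066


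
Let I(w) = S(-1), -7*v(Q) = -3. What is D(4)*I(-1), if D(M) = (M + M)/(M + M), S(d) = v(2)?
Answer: 3/7 ≈ 0.42857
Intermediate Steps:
v(Q) = 3/7 (v(Q) = -1/7*(-3) = 3/7)
S(d) = 3/7
D(M) = 1 (D(M) = (2*M)/((2*M)) = (2*M)*(1/(2*M)) = 1)
I(w) = 3/7
D(4)*I(-1) = 1*(3/7) = 3/7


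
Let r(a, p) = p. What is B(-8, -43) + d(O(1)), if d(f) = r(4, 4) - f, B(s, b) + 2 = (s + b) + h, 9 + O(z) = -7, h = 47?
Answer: 14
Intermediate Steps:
O(z) = -16 (O(z) = -9 - 7 = -16)
B(s, b) = 45 + b + s (B(s, b) = -2 + ((s + b) + 47) = -2 + ((b + s) + 47) = -2 + (47 + b + s) = 45 + b + s)
d(f) = 4 - f
B(-8, -43) + d(O(1)) = (45 - 43 - 8) + (4 - 1*(-16)) = -6 + (4 + 16) = -6 + 20 = 14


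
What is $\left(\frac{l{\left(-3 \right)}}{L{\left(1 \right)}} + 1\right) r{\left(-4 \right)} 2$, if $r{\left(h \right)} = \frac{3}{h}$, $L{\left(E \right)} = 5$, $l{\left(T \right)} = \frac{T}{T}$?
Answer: $- \frac{9}{5} \approx -1.8$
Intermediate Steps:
$l{\left(T \right)} = 1$
$\left(\frac{l{\left(-3 \right)}}{L{\left(1 \right)}} + 1\right) r{\left(-4 \right)} 2 = \left(1 \cdot \frac{1}{5} + 1\right) \frac{3}{-4} \cdot 2 = \left(1 \cdot \frac{1}{5} + 1\right) 3 \left(- \frac{1}{4}\right) 2 = \left(\frac{1}{5} + 1\right) \left(- \frac{3}{4}\right) 2 = \frac{6}{5} \left(- \frac{3}{4}\right) 2 = \left(- \frac{9}{10}\right) 2 = - \frac{9}{5}$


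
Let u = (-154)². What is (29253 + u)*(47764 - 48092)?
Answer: -17373832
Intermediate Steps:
u = 23716
(29253 + u)*(47764 - 48092) = (29253 + 23716)*(47764 - 48092) = 52969*(-328) = -17373832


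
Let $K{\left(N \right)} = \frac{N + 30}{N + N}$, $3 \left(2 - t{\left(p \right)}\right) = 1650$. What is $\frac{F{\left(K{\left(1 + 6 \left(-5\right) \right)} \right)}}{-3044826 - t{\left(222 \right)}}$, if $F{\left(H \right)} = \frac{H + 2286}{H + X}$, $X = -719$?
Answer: $\frac{132587}{126955525434} \approx 1.0444 \cdot 10^{-6}$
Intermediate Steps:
$t{\left(p \right)} = -548$ ($t{\left(p \right)} = 2 - 550 = -548$)
$K{\left(N \right)} = \frac{30 + N}{2 N}$
$F{\left(H \right)} = \frac{2286 + H}{-719 + H}$ ($F{\left(H \right)} = \frac{H + 2286}{H - 719} = \frac{2286 + H}{-719 + H}$)
$\frac{F{\left(K{\left(1 + 6 \left(-5\right) \right)} \right)}}{-3044826 - t{\left(222 \right)}} = \frac{\frac{1}{-719 + \frac{30 + \left(1 + 6 \left(-5\right)\right)}{2 \left(1 + 6 \left(-5\right)\right)}} \left(2286 + \frac{30 + \left(1 + 6 \left(-5\right)\right)}{2 \left(1 + 6 \left(-5\right)\right)}\right)}{-3044826 - -548} = \frac{\frac{1}{-719 + \frac{30 + \left(1 - 30\right)}{2 \left(1 - 30\right)}} \left(2286 + \frac{30 + \left(1 - 30\right)}{2 \left(1 - 30\right)}\right)}{-3044826 + 548} = \frac{\frac{1}{-719 + \frac{30 - 29}{2 \left(-29\right)}} \left(2286 + \frac{30 - 29}{2 \left(-29\right)}\right)}{-3044278} = \frac{2286 + \frac{1}{2} \left(- \frac{1}{29}\right) 1}{-719 + \frac{1}{2} \left(- \frac{1}{29}\right) 1} \left(- \frac{1}{3044278}\right) = \frac{2286 - \frac{1}{58}}{-719 - \frac{1}{58}} \left(- \frac{1}{3044278}\right) = \frac{1}{- \frac{41703}{58}} \cdot \frac{132587}{58} \left(- \frac{1}{3044278}\right) = \left(- \frac{58}{41703}\right) \frac{132587}{58} \left(- \frac{1}{3044278}\right) = \left(- \frac{132587}{41703}\right) \left(- \frac{1}{3044278}\right) = \frac{132587}{126955525434}$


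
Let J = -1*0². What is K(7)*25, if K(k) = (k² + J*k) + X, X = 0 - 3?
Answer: 1150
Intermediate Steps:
J = 0 (J = -1*0 = 0)
X = -3
K(k) = -3 + k² (K(k) = (k² + 0*k) - 3 = (k² + 0) - 3 = k² - 3 = -3 + k²)
K(7)*25 = (-3 + 7²)*25 = (-3 + 49)*25 = 46*25 = 1150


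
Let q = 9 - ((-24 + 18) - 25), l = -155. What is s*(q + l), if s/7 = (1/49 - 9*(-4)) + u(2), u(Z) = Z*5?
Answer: -259325/7 ≈ -37046.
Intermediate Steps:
u(Z) = 5*Z
q = 40 (q = 9 - (-6 - 25) = 9 - 1*(-31) = 9 + 31 = 40)
s = 2255/7 (s = 7*((1/49 - 9*(-4)) + 5*2) = 7*((1/49 + 36) + 10) = 7*(1765/49 + 10) = 7*(2255/49) = 2255/7 ≈ 322.14)
s*(q + l) = 2255*(40 - 155)/7 = (2255/7)*(-115) = -259325/7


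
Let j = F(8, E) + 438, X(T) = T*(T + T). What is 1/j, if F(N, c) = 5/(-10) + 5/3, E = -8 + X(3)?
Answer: 6/2635 ≈ 0.0022770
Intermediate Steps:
X(T) = 2*T**2 (X(T) = T*(2*T) = 2*T**2)
E = 10 (E = -8 + 2*3**2 = -8 + 2*9 = -8 + 18 = 10)
F(N, c) = 7/6 (F(N, c) = 5*(-1/10) + 5*(1/3) = -1/2 + 5/3 = 7/6)
j = 2635/6 (j = 7/6 + 438 = 2635/6 ≈ 439.17)
1/j = 1/(2635/6) = 6/2635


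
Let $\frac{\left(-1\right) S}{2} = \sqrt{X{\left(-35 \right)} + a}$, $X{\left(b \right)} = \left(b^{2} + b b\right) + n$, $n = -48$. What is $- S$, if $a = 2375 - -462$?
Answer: $26 \sqrt{31} \approx 144.76$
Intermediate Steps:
$a = 2837$ ($a = 2375 + 462 = 2837$)
$X{\left(b \right)} = -48 + 2 b^{2}$ ($X{\left(b \right)} = \left(b^{2} + b b\right) - 48 = \left(b^{2} + b^{2}\right) - 48 = 2 b^{2} - 48 = -48 + 2 b^{2}$)
$S = - 26 \sqrt{31}$ ($S = - 2 \sqrt{\left(-48 + 2 \left(-35\right)^{2}\right) + 2837} = - 2 \sqrt{\left(-48 + 2 \cdot 1225\right) + 2837} = - 2 \sqrt{\left(-48 + 2450\right) + 2837} = - 2 \sqrt{2402 + 2837} = - 2 \sqrt{5239} = - 2 \cdot 13 \sqrt{31} = - 26 \sqrt{31} \approx -144.76$)
$- S = - \left(-26\right) \sqrt{31} = 26 \sqrt{31}$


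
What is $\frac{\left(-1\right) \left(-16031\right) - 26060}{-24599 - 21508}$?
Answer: $\frac{3343}{15369} \approx 0.21752$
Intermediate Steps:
$\frac{\left(-1\right) \left(-16031\right) - 26060}{-24599 - 21508} = \frac{16031 - 26060}{-24599 - 21508} = - \frac{10029}{-24599 - 21508} = - \frac{10029}{-46107} = \left(-10029\right) \left(- \frac{1}{46107}\right) = \frac{3343}{15369}$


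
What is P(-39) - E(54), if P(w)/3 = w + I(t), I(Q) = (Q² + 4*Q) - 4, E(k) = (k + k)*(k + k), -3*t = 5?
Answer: -35414/3 ≈ -11805.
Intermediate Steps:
t = -5/3 (t = -⅓*5 = -5/3 ≈ -1.6667)
E(k) = 4*k² (E(k) = (2*k)*(2*k) = 4*k²)
I(Q) = -4 + Q² + 4*Q
P(w) = -71/3 + 3*w (P(w) = 3*(w + (-4 + (-5/3)² + 4*(-5/3))) = 3*(w + (-4 + 25/9 - 20/3)) = 3*(w - 71/9) = 3*(-71/9 + w) = -71/3 + 3*w)
P(-39) - E(54) = (-71/3 + 3*(-39)) - 4*54² = (-71/3 - 117) - 4*2916 = -422/3 - 1*11664 = -422/3 - 11664 = -35414/3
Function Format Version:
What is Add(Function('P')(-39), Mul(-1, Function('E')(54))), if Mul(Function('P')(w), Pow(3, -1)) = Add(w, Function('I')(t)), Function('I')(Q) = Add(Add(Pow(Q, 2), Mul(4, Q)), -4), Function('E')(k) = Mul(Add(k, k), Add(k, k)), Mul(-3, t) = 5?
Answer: Rational(-35414, 3) ≈ -11805.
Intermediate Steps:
t = Rational(-5, 3) (t = Mul(Rational(-1, 3), 5) = Rational(-5, 3) ≈ -1.6667)
Function('E')(k) = Mul(4, Pow(k, 2)) (Function('E')(k) = Mul(Mul(2, k), Mul(2, k)) = Mul(4, Pow(k, 2)))
Function('I')(Q) = Add(-4, Pow(Q, 2), Mul(4, Q))
Function('P')(w) = Add(Rational(-71, 3), Mul(3, w)) (Function('P')(w) = Mul(3, Add(w, Add(-4, Pow(Rational(-5, 3), 2), Mul(4, Rational(-5, 3))))) = Mul(3, Add(w, Add(-4, Rational(25, 9), Rational(-20, 3)))) = Mul(3, Add(w, Rational(-71, 9))) = Mul(3, Add(Rational(-71, 9), w)) = Add(Rational(-71, 3), Mul(3, w)))
Add(Function('P')(-39), Mul(-1, Function('E')(54))) = Add(Add(Rational(-71, 3), Mul(3, -39)), Mul(-1, Mul(4, Pow(54, 2)))) = Add(Add(Rational(-71, 3), -117), Mul(-1, Mul(4, 2916))) = Add(Rational(-422, 3), Mul(-1, 11664)) = Add(Rational(-422, 3), -11664) = Rational(-35414, 3)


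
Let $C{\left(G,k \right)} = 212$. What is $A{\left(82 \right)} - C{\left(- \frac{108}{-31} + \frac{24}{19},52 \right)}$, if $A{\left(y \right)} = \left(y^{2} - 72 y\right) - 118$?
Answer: $490$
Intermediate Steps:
$A{\left(y \right)} = -118 + y^{2} - 72 y$
$A{\left(82 \right)} - C{\left(- \frac{108}{-31} + \frac{24}{19},52 \right)} = \left(-118 + 82^{2} - 5904\right) - 212 = \left(-118 + 6724 - 5904\right) - 212 = 702 - 212 = 490$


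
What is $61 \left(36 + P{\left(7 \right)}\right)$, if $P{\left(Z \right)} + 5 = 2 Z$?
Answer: $2745$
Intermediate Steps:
$P{\left(Z \right)} = -5 + 2 Z$
$61 \left(36 + P{\left(7 \right)}\right) = 61 \left(36 + \left(-5 + 2 \cdot 7\right)\right) = 61 \left(36 + \left(-5 + 14\right)\right) = 61 \left(36 + 9\right) = 61 \cdot 45 = 2745$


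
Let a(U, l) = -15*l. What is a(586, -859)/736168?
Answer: 12885/736168 ≈ 0.017503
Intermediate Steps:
a(586, -859)/736168 = -15*(-859)/736168 = 12885*(1/736168) = 12885/736168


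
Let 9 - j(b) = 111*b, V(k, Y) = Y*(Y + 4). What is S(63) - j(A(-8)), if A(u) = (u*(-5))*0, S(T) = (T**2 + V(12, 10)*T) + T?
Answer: 12843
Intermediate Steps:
V(k, Y) = Y*(4 + Y)
S(T) = T**2 + 141*T (S(T) = (T**2 + (10*(4 + 10))*T) + T = (T**2 + (10*14)*T) + T = (T**2 + 140*T) + T = T**2 + 141*T)
A(u) = 0 (A(u) = -5*u*0 = 0)
j(b) = 9 - 111*b
S(63) - j(A(-8)) = 63*(141 + 63) - (9 - 111*0) = 63*204 - (9 + 0) = 12852 - 1*9 = 12852 - 9 = 12843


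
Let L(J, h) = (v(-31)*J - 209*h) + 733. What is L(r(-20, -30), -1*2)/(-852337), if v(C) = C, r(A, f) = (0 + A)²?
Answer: 11249/852337 ≈ 0.013198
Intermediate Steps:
r(A, f) = A²
L(J, h) = 733 - 209*h - 31*J (L(J, h) = (-31*J - 209*h) + 733 = (-209*h - 31*J) + 733 = 733 - 209*h - 31*J)
L(r(-20, -30), -1*2)/(-852337) = (733 - (-209)*2 - 31*(-20)²)/(-852337) = (733 - 209*(-2) - 31*400)*(-1/852337) = (733 + 418 - 12400)*(-1/852337) = -11249*(-1/852337) = 11249/852337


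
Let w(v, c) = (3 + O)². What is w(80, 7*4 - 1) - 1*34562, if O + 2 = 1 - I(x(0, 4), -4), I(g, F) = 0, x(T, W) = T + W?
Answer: -34558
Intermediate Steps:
O = -1 (O = -2 + (1 - 1*0) = -2 + (1 + 0) = -2 + 1 = -1)
w(v, c) = 4 (w(v, c) = (3 - 1)² = 2² = 4)
w(80, 7*4 - 1) - 1*34562 = 4 - 1*34562 = 4 - 34562 = -34558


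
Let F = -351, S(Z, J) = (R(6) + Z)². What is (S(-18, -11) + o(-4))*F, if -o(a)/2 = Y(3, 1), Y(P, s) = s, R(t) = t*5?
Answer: -49842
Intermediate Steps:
R(t) = 5*t
S(Z, J) = (30 + Z)² (S(Z, J) = (5*6 + Z)² = (30 + Z)²)
o(a) = -2 (o(a) = -2*1 = -2)
(S(-18, -11) + o(-4))*F = ((30 - 18)² - 2)*(-351) = (12² - 2)*(-351) = (144 - 2)*(-351) = 142*(-351) = -49842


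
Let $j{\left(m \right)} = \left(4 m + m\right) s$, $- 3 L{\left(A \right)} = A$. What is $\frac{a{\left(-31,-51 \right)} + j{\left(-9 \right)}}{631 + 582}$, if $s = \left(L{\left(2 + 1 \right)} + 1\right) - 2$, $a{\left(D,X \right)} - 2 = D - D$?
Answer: $\frac{92}{1213} \approx 0.075845$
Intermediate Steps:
$a{\left(D,X \right)} = 2$ ($a{\left(D,X \right)} = 2 + \left(D - D\right) = 2 + 0 = 2$)
$L{\left(A \right)} = - \frac{A}{3}$
$s = -2$ ($s = \left(- \frac{2 + 1}{3} + 1\right) - 2 = \left(\left(- \frac{1}{3}\right) 3 + 1\right) - 2 = \left(-1 + 1\right) - 2 = 0 - 2 = -2$)
$j{\left(m \right)} = - 10 m$ ($j{\left(m \right)} = \left(4 m + m\right) \left(-2\right) = 5 m \left(-2\right) = - 10 m$)
$\frac{a{\left(-31,-51 \right)} + j{\left(-9 \right)}}{631 + 582} = \frac{2 - -90}{631 + 582} = \frac{2 + 90}{1213} = 92 \cdot \frac{1}{1213} = \frac{92}{1213}$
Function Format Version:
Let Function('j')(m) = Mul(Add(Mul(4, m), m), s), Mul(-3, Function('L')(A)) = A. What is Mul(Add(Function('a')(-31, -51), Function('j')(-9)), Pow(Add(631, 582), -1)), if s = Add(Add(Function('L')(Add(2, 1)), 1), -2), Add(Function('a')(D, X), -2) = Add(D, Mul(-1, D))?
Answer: Rational(92, 1213) ≈ 0.075845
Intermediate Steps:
Function('a')(D, X) = 2 (Function('a')(D, X) = Add(2, Add(D, Mul(-1, D))) = Add(2, 0) = 2)
Function('L')(A) = Mul(Rational(-1, 3), A)
s = -2 (s = Add(Add(Mul(Rational(-1, 3), Add(2, 1)), 1), -2) = Add(Add(Mul(Rational(-1, 3), 3), 1), -2) = Add(Add(-1, 1), -2) = Add(0, -2) = -2)
Function('j')(m) = Mul(-10, m) (Function('j')(m) = Mul(Add(Mul(4, m), m), -2) = Mul(Mul(5, m), -2) = Mul(-10, m))
Mul(Add(Function('a')(-31, -51), Function('j')(-9)), Pow(Add(631, 582), -1)) = Mul(Add(2, Mul(-10, -9)), Pow(Add(631, 582), -1)) = Mul(Add(2, 90), Pow(1213, -1)) = Mul(92, Rational(1, 1213)) = Rational(92, 1213)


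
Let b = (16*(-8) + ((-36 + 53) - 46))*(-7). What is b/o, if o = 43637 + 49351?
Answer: 157/13284 ≈ 0.011819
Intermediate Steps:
o = 92988
b = 1099 (b = (-128 + (17 - 46))*(-7) = (-128 - 29)*(-7) = -157*(-7) = 1099)
b/o = 1099/92988 = 1099*(1/92988) = 157/13284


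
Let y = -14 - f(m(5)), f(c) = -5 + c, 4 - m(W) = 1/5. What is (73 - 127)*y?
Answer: 3456/5 ≈ 691.20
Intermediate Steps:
m(W) = 19/5 (m(W) = 4 - 1/5 = 4 - 1*⅕ = 4 - ⅕ = 19/5)
y = -64/5 (y = -14 - (-5 + 19/5) = -14 - 1*(-6/5) = -14 + 6/5 = -64/5 ≈ -12.800)
(73 - 127)*y = (73 - 127)*(-64/5) = -54*(-64/5) = 3456/5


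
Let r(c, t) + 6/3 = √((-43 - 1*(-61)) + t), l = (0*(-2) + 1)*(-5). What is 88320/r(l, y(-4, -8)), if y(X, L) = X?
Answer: 17664 + 8832*√14 ≈ 50710.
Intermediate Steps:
l = -5 (l = (0 + 1)*(-5) = 1*(-5) = -5)
r(c, t) = -2 + √(18 + t) (r(c, t) = -2 + √((-43 - 1*(-61)) + t) = -2 + √((-43 + 61) + t) = -2 + √(18 + t))
88320/r(l, y(-4, -8)) = 88320/(-2 + √(18 - 4)) = 88320/(-2 + √14)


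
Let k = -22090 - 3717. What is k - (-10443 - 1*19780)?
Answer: 4416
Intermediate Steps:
k = -25807
k - (-10443 - 1*19780) = -25807 - (-10443 - 1*19780) = -25807 - (-10443 - 19780) = -25807 - 1*(-30223) = -25807 + 30223 = 4416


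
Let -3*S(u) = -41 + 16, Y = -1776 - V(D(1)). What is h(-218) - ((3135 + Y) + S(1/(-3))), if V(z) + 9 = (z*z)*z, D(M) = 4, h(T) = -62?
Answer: -4123/3 ≈ -1374.3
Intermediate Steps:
V(z) = -9 + z**3 (V(z) = -9 + (z*z)*z = -9 + z**2*z = -9 + z**3)
Y = -1831 (Y = -1776 - (-9 + 4**3) = -1776 - (-9 + 64) = -1776 - 1*55 = -1776 - 55 = -1831)
S(u) = 25/3 (S(u) = -(-41 + 16)/3 = -1/3*(-25) = 25/3)
h(-218) - ((3135 + Y) + S(1/(-3))) = -62 - ((3135 - 1831) + 25/3) = -62 - (1304 + 25/3) = -62 - 1*3937/3 = -62 - 3937/3 = -4123/3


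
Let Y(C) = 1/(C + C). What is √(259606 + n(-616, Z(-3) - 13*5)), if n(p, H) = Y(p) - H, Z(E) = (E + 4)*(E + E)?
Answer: √24633998851/308 ≈ 509.58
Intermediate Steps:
Y(C) = 1/(2*C)
Z(E) = 2*E*(4 + E) (Z(E) = (4 + E)*(2*E) = 2*E*(4 + E))
n(p, H) = 1/(2*p) - H
√(259606 + n(-616, Z(-3) - 13*5)) = √(259606 + ((½)/(-616) - (2*(-3)*(4 - 3) - 13*5))) = √(259606 + ((½)*(-1/616) - (2*(-3)*1 - 65))) = √(259606 + (-1/1232 - (-6 - 65))) = √(259606 + (-1/1232 - 1*(-71))) = √(259606 + (-1/1232 + 71)) = √(259606 + 87471/1232) = √(319922063/1232) = √24633998851/308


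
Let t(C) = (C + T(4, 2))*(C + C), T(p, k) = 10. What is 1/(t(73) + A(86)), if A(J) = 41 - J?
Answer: 1/12073 ≈ 8.2830e-5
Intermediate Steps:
t(C) = 2*C*(10 + C) (t(C) = (C + 10)*(C + C) = (10 + C)*(2*C) = 2*C*(10 + C))
1/(t(73) + A(86)) = 1/(2*73*(10 + 73) + (41 - 1*86)) = 1/(2*73*83 + (41 - 86)) = 1/(12118 - 45) = 1/12073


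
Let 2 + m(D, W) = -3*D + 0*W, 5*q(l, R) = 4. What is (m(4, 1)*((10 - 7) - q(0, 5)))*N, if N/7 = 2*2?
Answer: -4312/5 ≈ -862.40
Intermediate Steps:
q(l, R) = ⅘ (q(l, R) = (⅕)*4 = ⅘)
m(D, W) = -2 - 3*D (m(D, W) = -2 + (-3*D + 0*W) = -2 + (-3*D + 0) = -2 - 3*D)
N = 28 (N = 7*(2*2) = 7*4 = 28)
(m(4, 1)*((10 - 7) - q(0, 5)))*N = ((-2 - 3*4)*((10 - 7) - 1*⅘))*28 = ((-2 - 12)*(3 - ⅘))*28 = -14*11/5*28 = -154/5*28 = -4312/5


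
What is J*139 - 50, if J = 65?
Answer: 8985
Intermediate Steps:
J*139 - 50 = 65*139 - 50 = 9035 - 50 = 8985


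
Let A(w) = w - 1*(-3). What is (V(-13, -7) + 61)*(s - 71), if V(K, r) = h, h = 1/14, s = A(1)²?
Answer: -47025/14 ≈ -3358.9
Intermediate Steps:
A(w) = 3 + w (A(w) = w + 3 = 3 + w)
s = 16 (s = (3 + 1)² = 4² = 16)
h = 1/14 ≈ 0.071429
V(K, r) = 1/14
(V(-13, -7) + 61)*(s - 71) = (1/14 + 61)*(16 - 71) = (855/14)*(-55) = -47025/14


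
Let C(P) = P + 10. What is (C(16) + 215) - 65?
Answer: 176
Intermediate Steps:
C(P) = 10 + P
(C(16) + 215) - 65 = ((10 + 16) + 215) - 65 = (26 + 215) - 65 = 241 - 65 = 176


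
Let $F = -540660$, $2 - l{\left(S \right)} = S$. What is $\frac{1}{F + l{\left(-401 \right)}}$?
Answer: $- \frac{1}{540257} \approx -1.851 \cdot 10^{-6}$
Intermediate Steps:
$l{\left(S \right)} = 2 - S$
$\frac{1}{F + l{\left(-401 \right)}} = \frac{1}{-540660 + \left(2 - -401\right)} = \frac{1}{-540660 + \left(2 + 401\right)} = \frac{1}{-540660 + 403} = \frac{1}{-540257} = - \frac{1}{540257}$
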